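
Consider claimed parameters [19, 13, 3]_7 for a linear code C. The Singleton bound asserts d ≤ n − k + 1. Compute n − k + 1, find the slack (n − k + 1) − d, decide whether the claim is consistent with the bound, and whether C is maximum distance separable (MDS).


Singleton RHS = n − k + 1 = 7, slack = 4, bound satisfied, not MDS.

Singleton bound: d ≤ n − k + 1.
Here n = 19, k = 13, so n − k + 1 = 7.
Given d = 3, check d ≤ 7: YES.
Slack = (n − k + 1) − d = 4.
The code is NOT MDS (slack = 4 > 0).
Description: the claimed parameters are [19, 13, 3]_7; such a code would be non-MDS.


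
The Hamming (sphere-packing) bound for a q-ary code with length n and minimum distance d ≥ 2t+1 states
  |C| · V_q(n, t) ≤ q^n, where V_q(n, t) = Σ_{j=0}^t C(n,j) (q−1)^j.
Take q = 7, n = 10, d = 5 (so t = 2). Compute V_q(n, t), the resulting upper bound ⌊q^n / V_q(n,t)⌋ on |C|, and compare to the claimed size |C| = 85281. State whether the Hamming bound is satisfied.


V_q(n, t) = 1681, q^n = 282475249, Hamming bound = 168040, |C| = 85281 ≤ bound (satisfied).

Step 1: Compute V_q(n, t) = Σ_{j=0}^2 C(n, j) (q−1)^j.
  j = 0: C(10,0)·(6)^0 = 1·1 = 1.
  j = 1: C(10,1)·(6)^1 = 10·6 = 60.
  j = 2: C(10,2)·(6)^2 = 45·36 = 1620.
  V_q(n, t) = 1 + 60 + 1620 = 1681.
Step 2: q^n = 7^10 = 282475249.
Step 3: Hamming bound ⌊q^n / V_q(n,t)⌋ = ⌊282475249/1681⌋ = 168040.
Step 4: Compare |C| = 85281 to 168040: satisfied.
The claimed |C| lies below the Hamming bound.


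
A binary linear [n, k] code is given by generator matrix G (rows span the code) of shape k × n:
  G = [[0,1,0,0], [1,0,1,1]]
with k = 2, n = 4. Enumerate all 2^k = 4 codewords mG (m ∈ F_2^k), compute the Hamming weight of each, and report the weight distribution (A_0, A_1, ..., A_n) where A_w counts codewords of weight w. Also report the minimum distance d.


Weight distribution: A_0 = 1, A_1 = 1, A_3 = 1, A_4 = 1. Minimum distance d = 1.

Enumerate all 2^2 = 4 messages m ∈ F_2^2.
For each, compute codeword c = mG in F_2^4, then tally its weight.
  m = 00 → c = 0000, weight = 0.
  m = 10 → c = 0100, weight = 1.
  m = 01 → c = 1011, weight = 3.
  m = 11 → c = 1111, weight = 4.
Tally weights:
  weight 0: 1 codewords.
  weight 1: 1 codewords.
  weight 3: 1 codewords.
  weight 4: 1 codewords.
Minimum distance d = smallest w > 0 with A_w > 0 = 1.
Sanity: Σ A_w = 4 = 2^2 = 4 ✓.


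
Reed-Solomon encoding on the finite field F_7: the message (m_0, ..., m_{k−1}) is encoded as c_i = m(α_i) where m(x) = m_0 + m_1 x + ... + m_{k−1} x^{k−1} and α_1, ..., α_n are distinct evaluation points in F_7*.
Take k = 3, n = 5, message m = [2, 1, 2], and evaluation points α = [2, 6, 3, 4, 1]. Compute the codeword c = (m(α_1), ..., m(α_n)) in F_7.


c = [5, 3, 2, 3, 5]

Message polynomial: m(x) = 2 + 1·x + 2·x^2 (mod 7).
For each evaluation point α_i, compute m(α_i) mod 7:
  α_1 = 2: Horner steps 2 → 5 → 5, so m(2) = 5.
  α_2 = 6: Horner steps 2 → 6 → 3, so m(6) = 3.
  α_3 = 3: Horner steps 2 → 0 → 2, so m(3) = 2.
  α_4 = 4: Horner steps 2 → 2 → 3, so m(4) = 3.
  α_5 = 1: Horner steps 2 → 3 → 5, so m(1) = 5.
Codeword c = [5, 3, 2, 3, 5] ∈ F_7^5.


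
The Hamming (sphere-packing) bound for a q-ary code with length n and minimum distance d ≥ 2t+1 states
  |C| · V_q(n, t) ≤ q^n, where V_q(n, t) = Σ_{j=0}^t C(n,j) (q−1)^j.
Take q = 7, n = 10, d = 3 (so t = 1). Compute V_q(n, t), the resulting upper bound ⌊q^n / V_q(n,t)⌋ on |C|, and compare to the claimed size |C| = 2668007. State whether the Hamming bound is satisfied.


V_q(n, t) = 61, q^n = 282475249, Hamming bound = 4630741, |C| = 2668007 ≤ bound (satisfied).

Step 1: Compute V_q(n, t) = Σ_{j=0}^1 C(n, j) (q−1)^j.
  j = 0: C(10,0)·(6)^0 = 1·1 = 1.
  j = 1: C(10,1)·(6)^1 = 10·6 = 60.
  V_q(n, t) = 1 + 60 = 61.
Step 2: q^n = 7^10 = 282475249.
Step 3: Hamming bound ⌊q^n / V_q(n,t)⌋ = ⌊282475249/61⌋ = 4630741.
Step 4: Compare |C| = 2668007 to 4630741: satisfied.
The claimed |C| lies below the Hamming bound.


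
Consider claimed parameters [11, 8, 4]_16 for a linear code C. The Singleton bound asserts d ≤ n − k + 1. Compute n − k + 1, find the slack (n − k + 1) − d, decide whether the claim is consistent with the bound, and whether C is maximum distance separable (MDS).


Singleton RHS = n − k + 1 = 4, slack = 0, bound satisfied, MDS.

Singleton bound: d ≤ n − k + 1.
Here n = 11, k = 8, so n − k + 1 = 4.
Given d = 4, check d ≤ 4: YES.
Slack = (n − k + 1) − d = 0.
The code is MDS (slack = 0).
Description: the claimed parameters are [11, 8, 4]_16; such a code would be MDS (meets Singleton bound).


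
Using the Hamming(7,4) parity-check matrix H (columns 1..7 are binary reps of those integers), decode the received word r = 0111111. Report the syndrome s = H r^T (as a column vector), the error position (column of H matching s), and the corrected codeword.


s = (0, 0, 1)^T, error position = 1, corrected codeword c = 1111111

Compute s = H r^T mod 2 one row at a time:
  s_1 = 1 + 1 + 1 + 1 = 4 ≡ 0 (mod 2).
  s_2 = 1 + 1 + 1 + 1 = 4 ≡ 0 (mod 2).
  s_3 = 0 + 1 + 1 + 1 = 3 ≡ 1 (mod 2).
s = (0, 0, 1)^T — this equals column 1 of H (binary 001), so error is at position 1.
Correct: flip bit 1 of r = 0111111 to get c = 1111111.


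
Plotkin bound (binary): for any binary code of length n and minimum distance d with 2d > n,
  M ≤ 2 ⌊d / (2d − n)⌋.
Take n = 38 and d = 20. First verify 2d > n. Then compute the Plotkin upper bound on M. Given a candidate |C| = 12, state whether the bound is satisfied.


Plotkin bound M ≤ 20; given |C| = 12 ≤ bound (satisfied).

Check applicability: 2d = 40, n = 38.
2d − n = 2 > 0, so Plotkin applies.
Compute d/(2d−n) = 20/2 ≈ 10.0000.
⌊d/(2d−n)⌋ = 10.
Plotkin bound: M ≤ 2·10 = 20.
Given |C| = 12, check: satisfied.
This |C| is below the Plotkin bound.


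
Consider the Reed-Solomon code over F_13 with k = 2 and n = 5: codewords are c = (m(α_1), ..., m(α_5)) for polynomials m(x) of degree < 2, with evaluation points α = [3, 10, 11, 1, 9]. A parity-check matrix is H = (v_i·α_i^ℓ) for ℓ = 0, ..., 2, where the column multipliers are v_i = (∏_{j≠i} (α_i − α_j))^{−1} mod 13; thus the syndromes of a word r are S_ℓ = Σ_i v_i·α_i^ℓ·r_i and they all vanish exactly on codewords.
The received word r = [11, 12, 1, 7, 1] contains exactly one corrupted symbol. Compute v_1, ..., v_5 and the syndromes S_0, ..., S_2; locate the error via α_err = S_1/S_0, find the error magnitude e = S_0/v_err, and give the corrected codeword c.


S = (6, 2, 5), error at position 5, error magnitude e = 4, c = [11, 12, 1, 7, 10].

Step 1: column multipliers v_i = (∏_{j≠i}(α_i − α_j))^{−1} mod 13.
  i = 1 (α = 3): (3−10)(3−11)(3−1)(3−9) = (−7)·(−8)·2·(−6) = −672 ≡ 4, so v_1 = 4^{−1} = 10 (mod 13).
  i = 2 (α = 10): (10−3)(10−11)(10−1)(10−9) = 7·(−1)·9·1 = −63 ≡ 2, so v_2 = 2^{−1} = 7 (mod 13).
  i = 3 (α = 11): (11−3)(11−10)(11−1)(11−9) = 8·1·10·2 = 160 ≡ 4, so v_3 = 4^{−1} = 10 (mod 13).
  i = 4 (α = 1): (1−3)(1−10)(1−11)(1−9) = (−2)·(−9)·(−10)·(−8) = 1440 ≡ 10, so v_4 = 10^{−1} = 4 (mod 13).
  i = 5 (α = 9): (9−3)(9−10)(9−11)(9−1) = 6·(−1)·(−2)·8 = 96 ≡ 5, so v_5 = 5^{−1} = 8 (mod 13).
  v = [10, 7, 10, 4, 8].
Step 2: syndromes of r = [11, 12, 1, 7, 1] (all sums mod 13).
  S_0 = Σ v_i r_i = 10·11 + 7·12 + 10·1 + 4·7 + 8·1 = 240 ≡ 6.
  S_1 = Σ v_i α_i r_i = 10·3·11 + 7·10·12 + 10·11·1 + 4·1·7 + 8·9·1 = 1380 ≡ 2.
  α_i^2 mod 13 = [9, 9, 4, 1, 3].
  S_2 = Σ v_i α_i^2 r_i = 10·9·11 + 7·9·12 + 10·4·1 + 4·1·7 + 8·3·1 = 1838 ≡ 5.
  S = (6, 2, 5) ≠ 0, so r is not a codeword (an error is present).
Step 3: locate the error. For a single error e at position i, S_ℓ = v_i·e·α_i^ℓ, so α_err = S_1/S_0.
  S_0^{−1} = 6^{−1} = 11 (mod 13), so α_err = 2·11 = 22 ≡ 9 = α_5. Error position i = 5.
  Consistency check: S_2/S_1 = 5·7 = 35 ≡ 9 = α_err ✓ (single-error assumption holds).
Step 4: error magnitude e = S_0/v_5 = S_0·∏_{j≠5}(α_5 − α_j) = 6·5 = 30 ≡ 4 (mod 13).
Step 5: correct position 5: c_5 = r_5 − e = 1 − 4 ≡ 10 (mod 13). Hence c = [11, 12, 1, 7, 10].
  Check: interpolating c through the α_i gives m(x) = 5 + 2·x (degree < 2) with m(α_i) = c_i for every i, so c is indeed a codeword.


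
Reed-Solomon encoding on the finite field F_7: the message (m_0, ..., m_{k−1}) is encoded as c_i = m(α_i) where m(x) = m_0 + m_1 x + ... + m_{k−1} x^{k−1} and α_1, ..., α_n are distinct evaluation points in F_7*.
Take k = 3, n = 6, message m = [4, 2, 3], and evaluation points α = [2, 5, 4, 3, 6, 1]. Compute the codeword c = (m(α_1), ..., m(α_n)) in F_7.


c = [6, 5, 4, 2, 5, 2]

Message polynomial: m(x) = 4 + 2·x + 3·x^2 (mod 7).
For each evaluation point α_i, compute m(α_i) mod 7:
  α_1 = 2: Horner steps 3 → 1 → 6, so m(2) = 6.
  α_2 = 5: Horner steps 3 → 3 → 5, so m(5) = 5.
  α_3 = 4: Horner steps 3 → 0 → 4, so m(4) = 4.
  α_4 = 3: Horner steps 3 → 4 → 2, so m(3) = 2.
  α_5 = 6: Horner steps 3 → 6 → 5, so m(6) = 5.
  α_6 = 1: Horner steps 3 → 5 → 2, so m(1) = 2.
Codeword c = [6, 5, 4, 2, 5, 2] ∈ F_7^6.


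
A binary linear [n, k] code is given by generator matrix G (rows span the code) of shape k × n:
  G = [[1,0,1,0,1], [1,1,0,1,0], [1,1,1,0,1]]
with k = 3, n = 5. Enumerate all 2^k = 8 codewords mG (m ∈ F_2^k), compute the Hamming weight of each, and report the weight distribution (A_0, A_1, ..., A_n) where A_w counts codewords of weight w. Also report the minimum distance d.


Weight distribution: A_0 = 1, A_1 = 1, A_2 = 1, A_3 = 3, A_4 = 2. Minimum distance d = 1.

Enumerate all 2^3 = 8 messages m ∈ F_2^3.
For each, compute codeword c = mG in F_2^5, then tally its weight.
  m = 000 → c = 00000, weight = 0.
  m = 100 → c = 10101, weight = 3.
  m = 010 → c = 11010, weight = 3.
  m = 110 → c = 01111, weight = 4.
  m = 001 → c = 11101, weight = 4.
  m = 101 → c = 01000, weight = 1.
  m = 011 → c = 00111, weight = 3.
  m = 111 → c = 10010, weight = 2.
Tally weights:
  weight 0: 1 codewords.
  weight 1: 1 codewords.
  weight 2: 1 codewords.
  weight 3: 3 codewords.
  weight 4: 2 codewords.
Minimum distance d = smallest w > 0 with A_w > 0 = 1.
Sanity: Σ A_w = 8 = 2^3 = 8 ✓.


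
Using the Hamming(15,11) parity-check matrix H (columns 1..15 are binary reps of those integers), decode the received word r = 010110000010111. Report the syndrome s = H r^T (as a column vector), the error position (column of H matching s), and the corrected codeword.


s = (0, 1, 0, 0)^T, error position = 4, corrected codeword c = 010010000010111

Compute s = H r^T mod 2 one row at a time:
  s_1 = 0 + 0 + 0 + 1 + 0 + 1 + 1 + 1 = 4 ≡ 0 (mod 2).
  s_2 = 1 + 1 + 0 + 0 + 0 + 1 + 1 + 1 = 5 ≡ 1 (mod 2).
  s_3 = 1 + 0 + 0 + 0 + 0 + 1 + 1 + 1 = 4 ≡ 0 (mod 2).
  s_4 = 0 + 0 + 1 + 0 + 0 + 1 + 1 + 1 = 4 ≡ 0 (mod 2).
s = (0, 1, 0, 0)^T — this equals column 4 of H (binary 0100), so error is at position 4.
Correct: flip bit 4 of r = 010110000010111 to get c = 010010000010111.


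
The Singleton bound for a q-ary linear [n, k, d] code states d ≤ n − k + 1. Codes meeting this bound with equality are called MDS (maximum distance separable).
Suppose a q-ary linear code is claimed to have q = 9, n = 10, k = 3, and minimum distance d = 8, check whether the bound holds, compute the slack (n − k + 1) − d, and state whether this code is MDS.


Singleton RHS = n − k + 1 = 8, slack = 0, bound satisfied, MDS.

Singleton bound: d ≤ n − k + 1.
Here n = 10, k = 3, so n − k + 1 = 8.
Given d = 8, check d ≤ 8: YES.
Slack = (n − k + 1) − d = 0.
The code is MDS (slack = 0).
Description: the claimed parameters are [10, 3, 8]_9; such a code would be MDS (meets Singleton bound).


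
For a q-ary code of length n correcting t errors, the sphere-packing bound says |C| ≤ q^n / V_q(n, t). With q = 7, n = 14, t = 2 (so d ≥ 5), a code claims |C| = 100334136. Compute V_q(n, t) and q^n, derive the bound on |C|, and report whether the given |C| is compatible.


V_q(n, t) = 3361, q^n = 678223072849, Hamming bound = 201792047, |C| = 100334136 ≤ bound (satisfied).

Step 1: Compute V_q(n, t) = Σ_{j=0}^2 C(n, j) (q−1)^j.
  j = 0: C(14,0)·(6)^0 = 1·1 = 1.
  j = 1: C(14,1)·(6)^1 = 14·6 = 84.
  j = 2: C(14,2)·(6)^2 = 91·36 = 3276.
  V_q(n, t) = 1 + 84 + 3276 = 3361.
Step 2: q^n = 7^14 = 678223072849.
Step 3: Hamming bound ⌊q^n / V_q(n,t)⌋ = ⌊678223072849/3361⌋ = 201792047.
Step 4: Compare |C| = 100334136 to 201792047: satisfied.
The claimed |C| lies below the Hamming bound.


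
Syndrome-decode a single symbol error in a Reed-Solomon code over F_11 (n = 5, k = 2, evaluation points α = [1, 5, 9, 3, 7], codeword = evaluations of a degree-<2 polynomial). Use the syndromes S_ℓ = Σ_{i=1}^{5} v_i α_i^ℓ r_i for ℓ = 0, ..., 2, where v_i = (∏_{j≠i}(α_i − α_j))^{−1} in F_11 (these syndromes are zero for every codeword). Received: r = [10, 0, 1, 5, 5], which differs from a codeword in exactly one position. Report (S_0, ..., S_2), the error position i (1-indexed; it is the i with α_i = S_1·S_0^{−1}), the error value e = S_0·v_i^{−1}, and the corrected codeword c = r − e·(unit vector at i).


S = (7, 5, 2), error at position 5, error magnitude e = 10, c = [10, 0, 1, 5, 6].

Step 1: column multipliers v_i = (∏_{j≠i}(α_i − α_j))^{−1} mod 11.
  i = 1 (α = 1): (1−5)(1−9)(1−3)(1−7) = (−4)·(−8)·(−2)·(−6) = 384 ≡ 10, so v_1 = 10^{−1} = 10 (mod 11).
  i = 2 (α = 5): (5−1)(5−9)(5−3)(5−7) = 4·(−4)·2·(−2) = 64 ≡ 9, so v_2 = 9^{−1} = 5 (mod 11).
  i = 3 (α = 9): (9−1)(9−5)(9−3)(9−7) = 8·4·6·2 = 384 ≡ 10, so v_3 = 10^{−1} = 10 (mod 11).
  i = 4 (α = 3): (3−1)(3−5)(3−9)(3−7) = 2·(−2)·(−6)·(−4) = −96 ≡ 3, so v_4 = 3^{−1} = 4 (mod 11).
  i = 5 (α = 7): (7−1)(7−5)(7−9)(7−3) = 6·2·(−2)·4 = −96 ≡ 3, so v_5 = 3^{−1} = 4 (mod 11).
  v = [10, 5, 10, 4, 4].
Step 2: syndromes of r = [10, 0, 1, 5, 5] (all sums mod 11).
  S_0 = Σ v_i r_i = 10·10 + 5·0 + 10·1 + 4·5 + 4·5 = 150 ≡ 7.
  S_1 = Σ v_i α_i r_i = 10·1·10 + 5·5·0 + 10·9·1 + 4·3·5 + 4·7·5 = 390 ≡ 5.
  α_i^2 mod 11 = [1, 3, 4, 9, 5].
  S_2 = Σ v_i α_i^2 r_i = 10·1·10 + 5·3·0 + 10·4·1 + 4·9·5 + 4·5·5 = 420 ≡ 2.
  S = (7, 5, 2) ≠ 0, so r is not a codeword (an error is present).
Step 3: locate the error. For a single error e at position i, S_ℓ = v_i·e·α_i^ℓ, so α_err = S_1/S_0.
  S_0^{−1} = 7^{−1} = 8 (mod 11), so α_err = 5·8 = 40 ≡ 7 = α_5. Error position i = 5.
  Consistency check: S_2/S_1 = 2·9 = 18 ≡ 7 = α_err ✓ (single-error assumption holds).
Step 4: error magnitude e = S_0/v_5 = S_0·∏_{j≠5}(α_5 − α_j) = 7·3 = 21 ≡ 10 (mod 11).
Step 5: correct position 5: c_5 = r_5 − e = 5 − 10 ≡ 6 (mod 11). Hence c = [10, 0, 1, 5, 6].
  Check: interpolating c through the α_i gives m(x) = 7 + 3·x (degree < 2) with m(α_i) = c_i for every i, so c is indeed a codeword.


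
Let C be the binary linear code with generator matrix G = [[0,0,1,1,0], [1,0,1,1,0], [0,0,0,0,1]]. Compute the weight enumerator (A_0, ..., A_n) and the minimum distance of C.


Weight distribution: A_0 = 1, A_1 = 2, A_2 = 2, A_3 = 2, A_4 = 1. Minimum distance d = 1.

Enumerate all 2^3 = 8 messages m ∈ F_2^3.
For each, compute codeword c = mG in F_2^5, then tally its weight.
  m = 000 → c = 00000, weight = 0.
  m = 100 → c = 00110, weight = 2.
  m = 010 → c = 10110, weight = 3.
  m = 110 → c = 10000, weight = 1.
  m = 001 → c = 00001, weight = 1.
  m = 101 → c = 00111, weight = 3.
  m = 011 → c = 10111, weight = 4.
  m = 111 → c = 10001, weight = 2.
Tally weights:
  weight 0: 1 codewords.
  weight 1: 2 codewords.
  weight 2: 2 codewords.
  weight 3: 2 codewords.
  weight 4: 1 codewords.
Minimum distance d = smallest w > 0 with A_w > 0 = 1.
Sanity: Σ A_w = 8 = 2^3 = 8 ✓.


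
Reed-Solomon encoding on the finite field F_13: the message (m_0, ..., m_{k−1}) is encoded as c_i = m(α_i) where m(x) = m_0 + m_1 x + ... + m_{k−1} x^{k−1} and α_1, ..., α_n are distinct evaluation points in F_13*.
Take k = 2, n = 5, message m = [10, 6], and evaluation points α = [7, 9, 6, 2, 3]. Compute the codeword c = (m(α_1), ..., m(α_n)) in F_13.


c = [0, 12, 7, 9, 2]

Message polynomial: m(x) = 10 + 6·x (mod 13).
For each evaluation point α_i, compute m(α_i) mod 13:
  α_1 = 7: Horner steps 6 → 0, so m(7) = 0.
  α_2 = 9: Horner steps 6 → 12, so m(9) = 12.
  α_3 = 6: Horner steps 6 → 7, so m(6) = 7.
  α_4 = 2: Horner steps 6 → 9, so m(2) = 9.
  α_5 = 3: Horner steps 6 → 2, so m(3) = 2.
Codeword c = [0, 12, 7, 9, 2] ∈ F_13^5.


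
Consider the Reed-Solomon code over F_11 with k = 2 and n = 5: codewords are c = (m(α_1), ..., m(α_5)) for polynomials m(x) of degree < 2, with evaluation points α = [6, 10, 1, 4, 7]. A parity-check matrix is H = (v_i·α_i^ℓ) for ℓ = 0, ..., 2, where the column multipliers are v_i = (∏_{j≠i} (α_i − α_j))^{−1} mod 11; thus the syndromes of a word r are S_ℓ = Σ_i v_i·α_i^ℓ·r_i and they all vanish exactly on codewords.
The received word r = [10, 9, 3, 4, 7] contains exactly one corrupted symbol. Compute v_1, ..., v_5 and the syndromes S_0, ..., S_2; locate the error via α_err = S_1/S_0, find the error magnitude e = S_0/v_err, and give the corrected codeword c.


S = (5, 9, 3), error at position 4, error magnitude e = 10, c = [10, 9, 3, 5, 7].

Step 1: column multipliers v_i = (∏_{j≠i}(α_i − α_j))^{−1} mod 11.
  i = 1 (α = 6): (6−10)(6−1)(6−4)(6−7) = (−4)·5·2·(−1) = 40 ≡ 7, so v_1 = 7^{−1} = 8 (mod 11).
  i = 2 (α = 10): (10−6)(10−1)(10−4)(10−7) = 4·9·6·3 = 648 ≡ 10, so v_2 = 10^{−1} = 10 (mod 11).
  i = 3 (α = 1): (1−6)(1−10)(1−4)(1−7) = (−5)·(−9)·(−3)·(−6) = 810 ≡ 7, so v_3 = 7^{−1} = 8 (mod 11).
  i = 4 (α = 4): (4−6)(4−10)(4−1)(4−7) = (−2)·(−6)·3·(−3) = −108 ≡ 2, so v_4 = 2^{−1} = 6 (mod 11).
  i = 5 (α = 7): (7−6)(7−10)(7−1)(7−4) = 1·(−3)·6·3 = −54 ≡ 1, so v_5 = 1^{−1} = 1 (mod 11).
  v = [8, 10, 8, 6, 1].
Step 2: syndromes of r = [10, 9, 3, 4, 7] (all sums mod 11).
  S_0 = Σ v_i r_i = 8·10 + 10·9 + 8·3 + 6·4 + 1·7 = 225 ≡ 5.
  S_1 = Σ v_i α_i r_i = 8·6·10 + 10·10·9 + 8·1·3 + 6·4·4 + 1·7·7 = 1549 ≡ 9.
  α_i^2 mod 11 = [3, 1, 1, 5, 5].
  S_2 = Σ v_i α_i^2 r_i = 8·3·10 + 10·1·9 + 8·1·3 + 6·5·4 + 1·5·7 = 509 ≡ 3.
  S = (5, 9, 3) ≠ 0, so r is not a codeword (an error is present).
Step 3: locate the error. For a single error e at position i, S_ℓ = v_i·e·α_i^ℓ, so α_err = S_1/S_0.
  S_0^{−1} = 5^{−1} = 9 (mod 11), so α_err = 9·9 = 81 ≡ 4 = α_4. Error position i = 4.
  Consistency check: S_2/S_1 = 3·5 = 15 ≡ 4 = α_err ✓ (single-error assumption holds).
Step 4: error magnitude e = S_0/v_4 = S_0·∏_{j≠4}(α_4 − α_j) = 5·2 = 10 ≡ 10 (mod 11).
Step 5: correct position 4: c_4 = r_4 − e = 4 − 10 ≡ 5 (mod 11). Hence c = [10, 9, 3, 5, 7].
  Check: interpolating c through the α_i gives m(x) = 6 + 8·x (degree < 2) with m(α_i) = c_i for every i, so c is indeed a codeword.


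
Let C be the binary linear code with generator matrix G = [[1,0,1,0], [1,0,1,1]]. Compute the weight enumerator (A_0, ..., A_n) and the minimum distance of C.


Weight distribution: A_0 = 1, A_1 = 1, A_2 = 1, A_3 = 1. Minimum distance d = 1.

Enumerate all 2^2 = 4 messages m ∈ F_2^2.
For each, compute codeword c = mG in F_2^4, then tally its weight.
  m = 00 → c = 0000, weight = 0.
  m = 10 → c = 1010, weight = 2.
  m = 01 → c = 1011, weight = 3.
  m = 11 → c = 0001, weight = 1.
Tally weights:
  weight 0: 1 codewords.
  weight 1: 1 codewords.
  weight 2: 1 codewords.
  weight 3: 1 codewords.
Minimum distance d = smallest w > 0 with A_w > 0 = 1.
Sanity: Σ A_w = 4 = 2^2 = 4 ✓.


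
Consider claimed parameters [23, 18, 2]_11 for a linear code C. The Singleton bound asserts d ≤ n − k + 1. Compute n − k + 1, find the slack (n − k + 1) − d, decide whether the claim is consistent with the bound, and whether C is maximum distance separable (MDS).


Singleton RHS = n − k + 1 = 6, slack = 4, bound satisfied, not MDS.

Singleton bound: d ≤ n − k + 1.
Here n = 23, k = 18, so n − k + 1 = 6.
Given d = 2, check d ≤ 6: YES.
Slack = (n − k + 1) − d = 4.
The code is NOT MDS (slack = 4 > 0).
Description: the claimed parameters are [23, 18, 2]_11; such a code would be non-MDS.


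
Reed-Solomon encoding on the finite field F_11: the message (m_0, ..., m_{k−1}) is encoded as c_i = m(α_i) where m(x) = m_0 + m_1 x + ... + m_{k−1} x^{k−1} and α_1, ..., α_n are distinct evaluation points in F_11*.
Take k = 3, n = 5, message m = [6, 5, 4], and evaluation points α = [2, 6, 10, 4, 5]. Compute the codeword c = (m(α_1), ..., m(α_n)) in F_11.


c = [10, 4, 5, 2, 10]

Message polynomial: m(x) = 6 + 5·x + 4·x^2 (mod 11).
For each evaluation point α_i, compute m(α_i) mod 11:
  α_1 = 2: Horner steps 4 → 2 → 10, so m(2) = 10.
  α_2 = 6: Horner steps 4 → 7 → 4, so m(6) = 4.
  α_3 = 10: Horner steps 4 → 1 → 5, so m(10) = 5.
  α_4 = 4: Horner steps 4 → 10 → 2, so m(4) = 2.
  α_5 = 5: Horner steps 4 → 3 → 10, so m(5) = 10.
Codeword c = [10, 4, 5, 2, 10] ∈ F_11^5.


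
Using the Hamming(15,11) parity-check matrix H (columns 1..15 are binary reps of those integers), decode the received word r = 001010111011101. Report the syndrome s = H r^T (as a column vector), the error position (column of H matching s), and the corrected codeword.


s = (0, 1, 0, 1)^T, error position = 5, corrected codeword c = 001000111011101

Compute s = H r^T mod 2 one row at a time:
  s_1 = 1 + 1 + 0 + 1 + 1 + 1 + 0 + 1 = 6 ≡ 0 (mod 2).
  s_2 = 0 + 1 + 0 + 1 + 1 + 1 + 0 + 1 = 5 ≡ 1 (mod 2).
  s_3 = 0 + 1 + 0 + 1 + 0 + 1 + 0 + 1 = 4 ≡ 0 (mod 2).
  s_4 = 0 + 1 + 1 + 1 + 1 + 1 + 1 + 1 = 7 ≡ 1 (mod 2).
s = (0, 1, 0, 1)^T — this equals column 5 of H (binary 0101), so error is at position 5.
Correct: flip bit 5 of r = 001010111011101 to get c = 001000111011101.


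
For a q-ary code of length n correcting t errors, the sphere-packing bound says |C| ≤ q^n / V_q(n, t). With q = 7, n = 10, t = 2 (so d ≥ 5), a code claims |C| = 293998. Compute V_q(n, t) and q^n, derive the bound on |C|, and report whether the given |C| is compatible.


V_q(n, t) = 1681, q^n = 282475249, Hamming bound = 168040, |C| = 293998 > bound (violated).

Step 1: Compute V_q(n, t) = Σ_{j=0}^2 C(n, j) (q−1)^j.
  j = 0: C(10,0)·(6)^0 = 1·1 = 1.
  j = 1: C(10,1)·(6)^1 = 10·6 = 60.
  j = 2: C(10,2)·(6)^2 = 45·36 = 1620.
  V_q(n, t) = 1 + 60 + 1620 = 1681.
Step 2: q^n = 7^10 = 282475249.
Step 3: Hamming bound ⌊q^n / V_q(n,t)⌋ = ⌊282475249/1681⌋ = 168040.
Step 4: Compare |C| = 293998 to 168040: violated.
The claimed |C| lies above the Hamming bound, so no 7-ary code of length 10 with d ≥ 5 can have 293998 codewords.


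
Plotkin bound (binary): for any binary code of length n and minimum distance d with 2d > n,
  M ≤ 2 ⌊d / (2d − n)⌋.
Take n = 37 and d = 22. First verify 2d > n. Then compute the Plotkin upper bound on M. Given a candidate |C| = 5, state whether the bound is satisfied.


Plotkin bound M ≤ 6; given |C| = 5 ≤ bound (satisfied).

Check applicability: 2d = 44, n = 37.
2d − n = 7 > 0, so Plotkin applies.
Compute d/(2d−n) = 22/7 ≈ 3.1429.
⌊d/(2d−n)⌋ = 3.
Plotkin bound: M ≤ 2·3 = 6.
Given |C| = 5, check: satisfied.
This |C| is below the Plotkin bound.


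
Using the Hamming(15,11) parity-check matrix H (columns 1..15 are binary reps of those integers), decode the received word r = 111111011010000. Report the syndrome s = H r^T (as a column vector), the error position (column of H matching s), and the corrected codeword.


s = (1, 1, 0, 1)^T, error position = 13, corrected codeword c = 111111011010100

Compute s = H r^T mod 2 one row at a time:
  s_1 = 1 + 1 + 0 + 1 + 0 + 0 + 0 + 0 = 3 ≡ 1 (mod 2).
  s_2 = 1 + 1 + 1 + 0 + 0 + 0 + 0 + 0 = 3 ≡ 1 (mod 2).
  s_3 = 1 + 1 + 1 + 0 + 0 + 1 + 0 + 0 = 4 ≡ 0 (mod 2).
  s_4 = 1 + 1 + 1 + 0 + 1 + 1 + 0 + 0 = 5 ≡ 1 (mod 2).
s = (1, 1, 0, 1)^T — this equals column 13 of H (binary 1101), so error is at position 13.
Correct: flip bit 13 of r = 111111011010000 to get c = 111111011010100.


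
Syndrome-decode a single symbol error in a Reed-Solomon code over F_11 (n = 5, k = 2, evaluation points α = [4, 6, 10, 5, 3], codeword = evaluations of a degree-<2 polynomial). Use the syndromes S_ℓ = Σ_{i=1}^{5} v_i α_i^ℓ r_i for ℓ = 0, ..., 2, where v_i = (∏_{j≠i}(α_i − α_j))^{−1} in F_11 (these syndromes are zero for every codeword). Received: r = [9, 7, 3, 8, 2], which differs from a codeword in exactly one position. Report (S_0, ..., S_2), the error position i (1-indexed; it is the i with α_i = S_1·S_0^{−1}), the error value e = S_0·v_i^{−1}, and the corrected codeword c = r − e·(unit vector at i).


S = (4, 1, 3), error at position 5, error magnitude e = 3, c = [9, 7, 3, 8, 10].

Step 1: column multipliers v_i = (∏_{j≠i}(α_i − α_j))^{−1} mod 11.
  i = 1 (α = 4): (4−6)(4−10)(4−5)(4−3) = (−2)·(−6)·(−1)·1 = −12 ≡ 10, so v_1 = 10^{−1} = 10 (mod 11).
  i = 2 (α = 6): (6−4)(6−10)(6−5)(6−3) = 2·(−4)·1·3 = −24 ≡ 9, so v_2 = 9^{−1} = 5 (mod 11).
  i = 3 (α = 10): (10−4)(10−6)(10−5)(10−3) = 6·4·5·7 = 840 ≡ 4, so v_3 = 4^{−1} = 3 (mod 11).
  i = 4 (α = 5): (5−4)(5−6)(5−10)(5−3) = 1·(−1)·(−5)·2 = 10 ≡ 10, so v_4 = 10^{−1} = 10 (mod 11).
  i = 5 (α = 3): (3−4)(3−6)(3−10)(3−5) = (−1)·(−3)·(−7)·(−2) = 42 ≡ 9, so v_5 = 9^{−1} = 5 (mod 11).
  v = [10, 5, 3, 10, 5].
Step 2: syndromes of r = [9, 7, 3, 8, 2] (all sums mod 11).
  S_0 = Σ v_i r_i = 10·9 + 5·7 + 3·3 + 10·8 + 5·2 = 224 ≡ 4.
  S_1 = Σ v_i α_i r_i = 10·4·9 + 5·6·7 + 3·10·3 + 10·5·8 + 5·3·2 = 1090 ≡ 1.
  α_i^2 mod 11 = [5, 3, 1, 3, 9].
  S_2 = Σ v_i α_i^2 r_i = 10·5·9 + 5·3·7 + 3·1·3 + 10·3·8 + 5·9·2 = 894 ≡ 3.
  S = (4, 1, 3) ≠ 0, so r is not a codeword (an error is present).
Step 3: locate the error. For a single error e at position i, S_ℓ = v_i·e·α_i^ℓ, so α_err = S_1/S_0.
  S_0^{−1} = 4^{−1} = 3 (mod 11), so α_err = 1·3 = 3 ≡ 3 = α_5. Error position i = 5.
  Consistency check: S_2/S_1 = 3·1 = 3 ≡ 3 = α_err ✓ (single-error assumption holds).
Step 4: error magnitude e = S_0/v_5 = S_0·∏_{j≠5}(α_5 − α_j) = 4·9 = 36 ≡ 3 (mod 11).
Step 5: correct position 5: c_5 = r_5 − e = 2 − 3 ≡ 10 (mod 11). Hence c = [9, 7, 3, 8, 10].
  Check: interpolating c through the α_i gives m(x) = 2 + 10·x (degree < 2) with m(α_i) = c_i for every i, so c is indeed a codeword.


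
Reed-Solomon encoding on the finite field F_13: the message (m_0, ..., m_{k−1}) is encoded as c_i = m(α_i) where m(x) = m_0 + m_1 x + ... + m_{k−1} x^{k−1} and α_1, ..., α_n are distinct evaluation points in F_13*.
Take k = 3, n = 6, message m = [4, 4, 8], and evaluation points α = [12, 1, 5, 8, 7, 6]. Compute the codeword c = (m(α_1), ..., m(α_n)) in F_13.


c = [8, 3, 3, 2, 8, 4]

Message polynomial: m(x) = 4 + 4·x + 8·x^2 (mod 13).
For each evaluation point α_i, compute m(α_i) mod 13:
  α_1 = 12: Horner steps 8 → 9 → 8, so m(12) = 8.
  α_2 = 1: Horner steps 8 → 12 → 3, so m(1) = 3.
  α_3 = 5: Horner steps 8 → 5 → 3, so m(5) = 3.
  α_4 = 8: Horner steps 8 → 3 → 2, so m(8) = 2.
  α_5 = 7: Horner steps 8 → 8 → 8, so m(7) = 8.
  α_6 = 6: Horner steps 8 → 0 → 4, so m(6) = 4.
Codeword c = [8, 3, 3, 2, 8, 4] ∈ F_13^6.


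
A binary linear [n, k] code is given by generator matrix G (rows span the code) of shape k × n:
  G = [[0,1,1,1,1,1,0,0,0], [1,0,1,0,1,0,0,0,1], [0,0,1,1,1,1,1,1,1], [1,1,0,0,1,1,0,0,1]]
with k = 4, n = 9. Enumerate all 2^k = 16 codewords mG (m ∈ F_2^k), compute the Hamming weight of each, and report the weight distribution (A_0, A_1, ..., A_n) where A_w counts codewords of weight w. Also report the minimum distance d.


Weight distribution: A_0 = 1, A_2 = 1, A_3 = 1, A_4 = 3, A_5 = 6, A_6 = 3, A_7 = 1. Minimum distance d = 2.

Enumerate all 2^4 = 16 messages m ∈ F_2^4.
For each, compute codeword c = mG in F_2^9, then tally its weight.
  m = 0000 → c = 000000000, weight = 0.
  m = 1000 → c = 011111000, weight = 5.
  m = 0100 → c = 101010001, weight = 4.
  m = 1100 → c = 110101001, weight = 5.
  m = 0010 → c = 001111111, weight = 7.
  m = 1010 → c = 010000111, weight = 4.
  m = 0110 → c = 100101110, weight = 5.
  m = 1110 → c = 111010110, weight = 6.
  m = 0001 → c = 110011001, weight = 5.
  m = 1001 → c = 101100001, weight = 4.
  m = 0101 → c = 011001000, weight = 3.
  m = 1101 → c = 000110000, weight = 2.
  m = 0011 → c = 111100110, weight = 6.
  m = 1011 → c = 100011110, weight = 5.
  m = 0111 → c = 010110111, weight = 6.
  m = 1111 → c = 001001111, weight = 5.
Tally weights:
  weight 0: 1 codewords.
  weight 2: 1 codewords.
  weight 3: 1 codewords.
  weight 4: 3 codewords.
  weight 5: 6 codewords.
  weight 6: 3 codewords.
  weight 7: 1 codewords.
Minimum distance d = smallest w > 0 with A_w > 0 = 2.
Sanity: Σ A_w = 16 = 2^4 = 16 ✓.


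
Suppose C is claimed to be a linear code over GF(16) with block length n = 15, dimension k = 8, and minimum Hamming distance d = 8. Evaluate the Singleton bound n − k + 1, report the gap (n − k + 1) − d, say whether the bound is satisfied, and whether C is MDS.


Singleton RHS = n − k + 1 = 8, slack = 0, bound satisfied, MDS.

Singleton bound: d ≤ n − k + 1.
Here n = 15, k = 8, so n − k + 1 = 8.
Given d = 8, check d ≤ 8: YES.
Slack = (n − k + 1) − d = 0.
The code is MDS (slack = 0).
Description: the claimed parameters are [15, 8, 8]_16; such a code would be MDS (meets Singleton bound).


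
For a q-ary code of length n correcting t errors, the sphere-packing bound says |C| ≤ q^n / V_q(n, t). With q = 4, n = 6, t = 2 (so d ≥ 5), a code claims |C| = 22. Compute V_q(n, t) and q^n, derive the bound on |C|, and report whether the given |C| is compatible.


V_q(n, t) = 154, q^n = 4096, Hamming bound = 26, |C| = 22 ≤ bound (satisfied).

Step 1: Compute V_q(n, t) = Σ_{j=0}^2 C(n, j) (q−1)^j.
  j = 0: C(6,0)·(3)^0 = 1·1 = 1.
  j = 1: C(6,1)·(3)^1 = 6·3 = 18.
  j = 2: C(6,2)·(3)^2 = 15·9 = 135.
  V_q(n, t) = 1 + 18 + 135 = 154.
Step 2: q^n = 4^6 = 4096.
Step 3: Hamming bound ⌊q^n / V_q(n,t)⌋ = ⌊4096/154⌋ = 26.
Step 4: Compare |C| = 22 to 26: satisfied.
The claimed |C| lies below the Hamming bound.


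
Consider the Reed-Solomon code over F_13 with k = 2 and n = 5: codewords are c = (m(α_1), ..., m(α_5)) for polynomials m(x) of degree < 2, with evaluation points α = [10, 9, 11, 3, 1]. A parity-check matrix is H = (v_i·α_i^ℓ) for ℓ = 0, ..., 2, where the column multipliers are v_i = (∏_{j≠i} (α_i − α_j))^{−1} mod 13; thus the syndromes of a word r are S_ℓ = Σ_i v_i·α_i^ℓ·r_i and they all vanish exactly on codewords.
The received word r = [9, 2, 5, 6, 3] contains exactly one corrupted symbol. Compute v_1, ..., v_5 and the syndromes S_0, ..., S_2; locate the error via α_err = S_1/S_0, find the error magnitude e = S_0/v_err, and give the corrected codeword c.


S = (6, 8, 2), error at position 1, error magnitude e = 12, c = [10, 2, 5, 6, 3].

Step 1: column multipliers v_i = (∏_{j≠i}(α_i − α_j))^{−1} mod 13.
  i = 1 (α = 10): (10−9)(10−11)(10−3)(10−1) = 1·(−1)·7·9 = −63 ≡ 2, so v_1 = 2^{−1} = 7 (mod 13).
  i = 2 (α = 9): (9−10)(9−11)(9−3)(9−1) = (−1)·(−2)·6·8 = 96 ≡ 5, so v_2 = 5^{−1} = 8 (mod 13).
  i = 3 (α = 11): (11−10)(11−9)(11−3)(11−1) = 1·2·8·10 = 160 ≡ 4, so v_3 = 4^{−1} = 10 (mod 13).
  i = 4 (α = 3): (3−10)(3−9)(3−11)(3−1) = (−7)·(−6)·(−8)·2 = −672 ≡ 4, so v_4 = 4^{−1} = 10 (mod 13).
  i = 5 (α = 1): (1−10)(1−9)(1−11)(1−3) = (−9)·(−8)·(−10)·(−2) = 1440 ≡ 10, so v_5 = 10^{−1} = 4 (mod 13).
  v = [7, 8, 10, 10, 4].
Step 2: syndromes of r = [9, 2, 5, 6, 3] (all sums mod 13).
  S_0 = Σ v_i r_i = 7·9 + 8·2 + 10·5 + 10·6 + 4·3 = 201 ≡ 6.
  S_1 = Σ v_i α_i r_i = 7·10·9 + 8·9·2 + 10·11·5 + 10·3·6 + 4·1·3 = 1516 ≡ 8.
  α_i^2 mod 13 = [9, 3, 4, 9, 1].
  S_2 = Σ v_i α_i^2 r_i = 7·9·9 + 8·3·2 + 10·4·5 + 10·9·6 + 4·1·3 = 1367 ≡ 2.
  S = (6, 8, 2) ≠ 0, so r is not a codeword (an error is present).
Step 3: locate the error. For a single error e at position i, S_ℓ = v_i·e·α_i^ℓ, so α_err = S_1/S_0.
  S_0^{−1} = 6^{−1} = 11 (mod 13), so α_err = 8·11 = 88 ≡ 10 = α_1. Error position i = 1.
  Consistency check: S_2/S_1 = 2·5 = 10 ≡ 10 = α_err ✓ (single-error assumption holds).
Step 4: error magnitude e = S_0/v_1 = S_0·∏_{j≠1}(α_1 − α_j) = 6·2 = 12 ≡ 12 (mod 13).
Step 5: correct position 1: c_1 = r_1 − e = 9 − 12 ≡ 10 (mod 13). Hence c = [10, 2, 5, 6, 3].
  Check: interpolating c through the α_i gives m(x) = 8 + 8·x (degree < 2) with m(α_i) = c_i for every i, so c is indeed a codeword.


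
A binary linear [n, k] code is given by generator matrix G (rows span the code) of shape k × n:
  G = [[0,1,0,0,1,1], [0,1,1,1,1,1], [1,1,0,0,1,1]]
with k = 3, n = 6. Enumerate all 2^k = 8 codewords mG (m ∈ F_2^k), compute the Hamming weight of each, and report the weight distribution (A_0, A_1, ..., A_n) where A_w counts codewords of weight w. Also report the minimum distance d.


Weight distribution: A_0 = 1, A_1 = 1, A_2 = 1, A_3 = 2, A_4 = 1, A_5 = 1, A_6 = 1. Minimum distance d = 1.

Enumerate all 2^3 = 8 messages m ∈ F_2^3.
For each, compute codeword c = mG in F_2^6, then tally its weight.
  m = 000 → c = 000000, weight = 0.
  m = 100 → c = 010011, weight = 3.
  m = 010 → c = 011111, weight = 5.
  m = 110 → c = 001100, weight = 2.
  m = 001 → c = 110011, weight = 4.
  m = 101 → c = 100000, weight = 1.
  m = 011 → c = 101100, weight = 3.
  m = 111 → c = 111111, weight = 6.
Tally weights:
  weight 0: 1 codewords.
  weight 1: 1 codewords.
  weight 2: 1 codewords.
  weight 3: 2 codewords.
  weight 4: 1 codewords.
  weight 5: 1 codewords.
  weight 6: 1 codewords.
Minimum distance d = smallest w > 0 with A_w > 0 = 1.
Sanity: Σ A_w = 8 = 2^3 = 8 ✓.


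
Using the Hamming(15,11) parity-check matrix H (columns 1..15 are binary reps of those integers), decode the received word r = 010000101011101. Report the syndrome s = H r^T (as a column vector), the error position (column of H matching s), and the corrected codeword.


s = (1, 0, 0, 1)^T, error position = 9, corrected codeword c = 010000100011101

Compute s = H r^T mod 2 one row at a time:
  s_1 = 0 + 1 + 0 + 1 + 1 + 1 + 0 + 1 = 5 ≡ 1 (mod 2).
  s_2 = 0 + 0 + 0 + 1 + 1 + 1 + 0 + 1 = 4 ≡ 0 (mod 2).
  s_3 = 1 + 0 + 0 + 1 + 0 + 1 + 0 + 1 = 4 ≡ 0 (mod 2).
  s_4 = 0 + 0 + 0 + 1 + 1 + 1 + 1 + 1 = 5 ≡ 1 (mod 2).
s = (1, 0, 0, 1)^T — this equals column 9 of H (binary 1001), so error is at position 9.
Correct: flip bit 9 of r = 010000101011101 to get c = 010000100011101.


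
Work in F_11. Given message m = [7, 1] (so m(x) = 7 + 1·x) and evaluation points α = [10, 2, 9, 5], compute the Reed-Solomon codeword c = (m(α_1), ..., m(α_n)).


c = [6, 9, 5, 1]

Message polynomial: m(x) = 7 + 1·x (mod 11).
For each evaluation point α_i, compute m(α_i) mod 11:
  α_1 = 10: Horner steps 1 → 6, so m(10) = 6.
  α_2 = 2: Horner steps 1 → 9, so m(2) = 9.
  α_3 = 9: Horner steps 1 → 5, so m(9) = 5.
  α_4 = 5: Horner steps 1 → 1, so m(5) = 1.
Codeword c = [6, 9, 5, 1] ∈ F_11^4.


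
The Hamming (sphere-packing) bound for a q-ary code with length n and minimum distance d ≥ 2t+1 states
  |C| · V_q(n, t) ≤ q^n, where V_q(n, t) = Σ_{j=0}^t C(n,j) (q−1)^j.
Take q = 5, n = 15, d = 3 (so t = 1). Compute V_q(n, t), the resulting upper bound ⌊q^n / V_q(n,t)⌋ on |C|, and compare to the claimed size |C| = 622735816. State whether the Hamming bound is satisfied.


V_q(n, t) = 61, q^n = 30517578125, Hamming bound = 500288165, |C| = 622735816 > bound (violated).

Step 1: Compute V_q(n, t) = Σ_{j=0}^1 C(n, j) (q−1)^j.
  j = 0: C(15,0)·(4)^0 = 1·1 = 1.
  j = 1: C(15,1)·(4)^1 = 15·4 = 60.
  V_q(n, t) = 1 + 60 = 61.
Step 2: q^n = 5^15 = 30517578125.
Step 3: Hamming bound ⌊q^n / V_q(n,t)⌋ = ⌊30517578125/61⌋ = 500288165.
Step 4: Compare |C| = 622735816 to 500288165: violated.
The claimed |C| lies above the Hamming bound, so no 5-ary code of length 15 with d ≥ 3 can have 622735816 codewords.


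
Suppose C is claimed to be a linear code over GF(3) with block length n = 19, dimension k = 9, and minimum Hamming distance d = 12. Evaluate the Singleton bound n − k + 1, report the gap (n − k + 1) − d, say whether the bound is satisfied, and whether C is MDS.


Singleton RHS = n − k + 1 = 11, slack = -1, bound violated (no such code; not MDS).

Singleton bound: d ≤ n − k + 1.
Here n = 19, k = 9, so n − k + 1 = 11.
Given d = 12, check d ≤ 11: NO.
Slack = (n − k + 1) − d = -1.
The slack is negative: d = 12 exceeds n − k + 1 = 11 by 1, so the Singleton bound is violated and no linear [19, 9, 12]_3 code can exist. In particular it is not MDS (MDS requires d = n − k + 1 exactly).
Description: the claimed parameters are [19, 9, 12]_3; such a code would be impossible (violates the Singleton bound).


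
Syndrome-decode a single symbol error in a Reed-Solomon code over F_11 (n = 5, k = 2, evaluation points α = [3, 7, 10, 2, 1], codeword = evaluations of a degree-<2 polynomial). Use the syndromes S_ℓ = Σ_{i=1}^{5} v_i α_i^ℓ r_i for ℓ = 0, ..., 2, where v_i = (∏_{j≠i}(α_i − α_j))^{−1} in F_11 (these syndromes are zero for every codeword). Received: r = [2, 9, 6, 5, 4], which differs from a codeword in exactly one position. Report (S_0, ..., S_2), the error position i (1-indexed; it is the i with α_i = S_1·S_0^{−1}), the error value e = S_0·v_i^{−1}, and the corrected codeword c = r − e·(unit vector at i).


S = (6, 1, 2), error at position 4, error magnitude e = 2, c = [2, 9, 6, 3, 4].

Step 1: column multipliers v_i = (∏_{j≠i}(α_i − α_j))^{−1} mod 11.
  i = 1 (α = 3): (3−7)(3−10)(3−2)(3−1) = (−4)·(−7)·1·2 = 56 ≡ 1, so v_1 = 1^{−1} = 1 (mod 11).
  i = 2 (α = 7): (7−3)(7−10)(7−2)(7−1) = 4·(−3)·5·6 = −360 ≡ 3, so v_2 = 3^{−1} = 4 (mod 11).
  i = 3 (α = 10): (10−3)(10−7)(10−2)(10−1) = 7·3·8·9 = 1512 ≡ 5, so v_3 = 5^{−1} = 9 (mod 11).
  i = 4 (α = 2): (2−3)(2−7)(2−10)(2−1) = (−1)·(−5)·(−8)·1 = −40 ≡ 4, so v_4 = 4^{−1} = 3 (mod 11).
  i = 5 (α = 1): (1−3)(1−7)(1−10)(1−2) = (−2)·(−6)·(−9)·(−1) = 108 ≡ 9, so v_5 = 9^{−1} = 5 (mod 11).
  v = [1, 4, 9, 3, 5].
Step 2: syndromes of r = [2, 9, 6, 5, 4] (all sums mod 11).
  S_0 = Σ v_i r_i = 1·2 + 4·9 + 9·6 + 3·5 + 5·4 = 127 ≡ 6.
  S_1 = Σ v_i α_i r_i = 1·3·2 + 4·7·9 + 9·10·6 + 3·2·5 + 5·1·4 = 848 ≡ 1.
  α_i^2 mod 11 = [9, 5, 1, 4, 1].
  S_2 = Σ v_i α_i^2 r_i = 1·9·2 + 4·5·9 + 9·1·6 + 3·4·5 + 5·1·4 = 332 ≡ 2.
  S = (6, 1, 2) ≠ 0, so r is not a codeword (an error is present).
Step 3: locate the error. For a single error e at position i, S_ℓ = v_i·e·α_i^ℓ, so α_err = S_1/S_0.
  S_0^{−1} = 6^{−1} = 2 (mod 11), so α_err = 1·2 = 2 ≡ 2 = α_4. Error position i = 4.
  Consistency check: S_2/S_1 = 2·1 = 2 ≡ 2 = α_err ✓ (single-error assumption holds).
Step 4: error magnitude e = S_0/v_4 = S_0·∏_{j≠4}(α_4 − α_j) = 6·4 = 24 ≡ 2 (mod 11).
Step 5: correct position 4: c_4 = r_4 − e = 5 − 2 ≡ 3 (mod 11). Hence c = [2, 9, 6, 3, 4].
  Check: interpolating c through the α_i gives m(x) = 5 + 10·x (degree < 2) with m(α_i) = c_i for every i, so c is indeed a codeword.


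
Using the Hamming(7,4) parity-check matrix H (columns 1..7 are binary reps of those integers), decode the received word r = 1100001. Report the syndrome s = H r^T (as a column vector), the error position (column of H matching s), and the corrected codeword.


s = (1, 0, 0)^T, error position = 4, corrected codeword c = 1101001

Compute s = H r^T mod 2 one row at a time:
  s_1 = 0 + 0 + 0 + 1 = 1 ≡ 1 (mod 2).
  s_2 = 1 + 0 + 0 + 1 = 2 ≡ 0 (mod 2).
  s_3 = 1 + 0 + 0 + 1 = 2 ≡ 0 (mod 2).
s = (1, 0, 0)^T — this equals column 4 of H (binary 100), so error is at position 4.
Correct: flip bit 4 of r = 1100001 to get c = 1101001.
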